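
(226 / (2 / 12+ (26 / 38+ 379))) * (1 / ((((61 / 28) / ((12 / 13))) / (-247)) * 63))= -2610752/2641483 = -0.99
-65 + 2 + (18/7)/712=-156987/2492 = -63.00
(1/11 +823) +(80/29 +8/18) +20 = 2429710/2871 = 846.29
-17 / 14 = -1.21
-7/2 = -3.50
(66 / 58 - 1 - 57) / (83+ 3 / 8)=-13192/19343 = -0.68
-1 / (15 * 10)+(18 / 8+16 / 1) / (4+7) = 5453/3300 = 1.65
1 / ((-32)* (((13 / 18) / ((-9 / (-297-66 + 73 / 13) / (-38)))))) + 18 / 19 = 2676177/2824768 = 0.95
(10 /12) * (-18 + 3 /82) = -2455/164 = -14.97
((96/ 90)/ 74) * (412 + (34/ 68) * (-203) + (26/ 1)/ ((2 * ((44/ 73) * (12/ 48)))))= 34916/6105 = 5.72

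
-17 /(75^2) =-17/5625 = 0.00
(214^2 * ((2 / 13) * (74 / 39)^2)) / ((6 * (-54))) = -125389448/1601613 = -78.29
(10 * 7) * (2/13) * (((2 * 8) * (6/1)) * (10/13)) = 134400/169 = 795.27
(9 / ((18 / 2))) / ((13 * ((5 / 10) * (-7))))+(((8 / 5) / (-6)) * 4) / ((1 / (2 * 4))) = -11678/1365 = -8.56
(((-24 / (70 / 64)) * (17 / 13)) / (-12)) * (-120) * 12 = -313344/91 = -3443.34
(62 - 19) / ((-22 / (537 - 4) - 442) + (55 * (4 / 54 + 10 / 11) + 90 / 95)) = -0.11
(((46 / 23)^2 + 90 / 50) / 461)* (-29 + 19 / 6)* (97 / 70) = -87203/193620 = -0.45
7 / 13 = 0.54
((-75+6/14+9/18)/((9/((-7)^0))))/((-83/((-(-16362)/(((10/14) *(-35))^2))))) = 2.60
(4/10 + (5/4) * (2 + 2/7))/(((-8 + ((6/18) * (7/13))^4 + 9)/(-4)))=-13.02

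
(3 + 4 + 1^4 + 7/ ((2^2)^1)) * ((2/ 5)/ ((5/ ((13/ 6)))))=169/100 = 1.69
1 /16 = 0.06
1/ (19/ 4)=4/19 = 0.21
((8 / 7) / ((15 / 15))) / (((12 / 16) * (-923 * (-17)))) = 32/329511 = 0.00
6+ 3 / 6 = 13/2 = 6.50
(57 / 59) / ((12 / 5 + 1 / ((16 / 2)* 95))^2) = 1316928/7860275 = 0.17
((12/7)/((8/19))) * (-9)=-513/14 = -36.64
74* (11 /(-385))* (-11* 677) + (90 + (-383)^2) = 5688343/35 = 162524.09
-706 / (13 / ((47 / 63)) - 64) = 33182/2189 = 15.16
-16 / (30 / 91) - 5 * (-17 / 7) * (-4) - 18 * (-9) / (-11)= -129166/1155 = -111.83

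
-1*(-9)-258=-249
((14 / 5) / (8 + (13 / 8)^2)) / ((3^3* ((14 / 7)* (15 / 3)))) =448/459675 = 0.00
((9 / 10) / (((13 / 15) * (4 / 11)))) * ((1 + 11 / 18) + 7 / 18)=297/52 = 5.71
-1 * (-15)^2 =-225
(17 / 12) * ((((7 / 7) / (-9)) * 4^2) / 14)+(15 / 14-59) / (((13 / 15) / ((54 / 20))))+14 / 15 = -8831261/49140 = -179.72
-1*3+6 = 3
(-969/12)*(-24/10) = 969/5 = 193.80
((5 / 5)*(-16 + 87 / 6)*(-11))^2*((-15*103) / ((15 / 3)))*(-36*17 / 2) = 51484653/2 = 25742326.50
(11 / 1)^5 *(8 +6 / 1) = 2254714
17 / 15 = 1.13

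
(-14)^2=196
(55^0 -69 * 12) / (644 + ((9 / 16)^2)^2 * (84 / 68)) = -921370624/717625909 = -1.28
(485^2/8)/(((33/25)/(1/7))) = 5880625/1848 = 3182.16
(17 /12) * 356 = 1513/3 = 504.33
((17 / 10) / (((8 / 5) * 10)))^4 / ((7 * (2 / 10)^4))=83521/7340032 = 0.01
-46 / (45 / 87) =-1334/15 = -88.93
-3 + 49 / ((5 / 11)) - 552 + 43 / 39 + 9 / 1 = -85234/195 = -437.10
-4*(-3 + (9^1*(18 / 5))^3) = -17004612/125 = -136036.90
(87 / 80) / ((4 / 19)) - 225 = -219.83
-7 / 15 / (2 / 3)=-7/10 = -0.70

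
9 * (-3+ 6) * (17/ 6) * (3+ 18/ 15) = 3213/10 = 321.30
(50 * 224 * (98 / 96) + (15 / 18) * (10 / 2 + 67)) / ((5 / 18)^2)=744768/5 = 148953.60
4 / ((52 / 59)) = 59/13 = 4.54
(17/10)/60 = 17/600 = 0.03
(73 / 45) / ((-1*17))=-73/765 = -0.10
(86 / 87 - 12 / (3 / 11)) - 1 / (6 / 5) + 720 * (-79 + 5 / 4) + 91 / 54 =-43865351/783 = -56022.16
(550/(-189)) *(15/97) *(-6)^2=-11000/679 = -16.20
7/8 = 0.88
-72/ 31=-2.32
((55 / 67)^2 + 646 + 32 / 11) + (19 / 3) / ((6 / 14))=295249220/444411 = 664.36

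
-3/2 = -1.50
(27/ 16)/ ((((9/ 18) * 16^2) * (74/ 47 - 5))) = -1269/329728 = 0.00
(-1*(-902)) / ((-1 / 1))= -902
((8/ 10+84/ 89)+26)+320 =154746/445 = 347.74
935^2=874225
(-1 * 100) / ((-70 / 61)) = 610/7 = 87.14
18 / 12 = 3/2 = 1.50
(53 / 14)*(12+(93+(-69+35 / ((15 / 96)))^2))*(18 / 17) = 11510010/119 = 96722.77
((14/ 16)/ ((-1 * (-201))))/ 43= 7/69144 = 0.00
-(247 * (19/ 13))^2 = -130321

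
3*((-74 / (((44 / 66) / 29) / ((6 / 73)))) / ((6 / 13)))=-125541/73 = -1719.74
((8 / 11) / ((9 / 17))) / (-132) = -34/3267 = -0.01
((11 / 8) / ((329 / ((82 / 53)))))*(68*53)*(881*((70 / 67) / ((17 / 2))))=7946620/3149 = 2523.54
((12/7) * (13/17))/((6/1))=26/119 = 0.22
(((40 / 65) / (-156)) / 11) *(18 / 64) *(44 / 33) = -1/7436 = 0.00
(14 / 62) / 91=1/403 = 0.00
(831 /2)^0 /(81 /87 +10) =29/317 = 0.09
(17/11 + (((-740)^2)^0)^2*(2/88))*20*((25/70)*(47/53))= 81075/8162 = 9.93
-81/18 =-9/2 = -4.50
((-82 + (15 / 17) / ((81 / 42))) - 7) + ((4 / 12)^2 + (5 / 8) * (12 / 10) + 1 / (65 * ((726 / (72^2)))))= -140504999/1604460 = -87.57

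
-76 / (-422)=38/211 = 0.18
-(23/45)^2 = -529/2025 = -0.26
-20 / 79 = -0.25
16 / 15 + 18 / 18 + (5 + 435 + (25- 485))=-17.93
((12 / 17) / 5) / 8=3/170 = 0.02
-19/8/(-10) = 19/80 = 0.24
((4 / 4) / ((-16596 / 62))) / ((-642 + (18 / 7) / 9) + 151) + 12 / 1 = 342043777/28503630 = 12.00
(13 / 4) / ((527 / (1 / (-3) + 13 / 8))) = 13/1632 = 0.01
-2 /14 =-1/7 = -0.14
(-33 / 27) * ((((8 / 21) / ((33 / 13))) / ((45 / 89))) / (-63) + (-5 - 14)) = 37337701/1607445 = 23.23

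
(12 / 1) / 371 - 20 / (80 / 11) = -4033/1484 = -2.72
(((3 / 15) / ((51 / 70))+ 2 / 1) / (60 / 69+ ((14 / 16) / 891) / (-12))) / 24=3169584/29079503 = 0.11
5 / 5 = 1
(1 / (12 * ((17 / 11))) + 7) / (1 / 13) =18707/204 = 91.70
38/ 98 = 19/49 = 0.39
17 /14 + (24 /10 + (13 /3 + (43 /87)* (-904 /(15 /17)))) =-9106333/18270 = -498.43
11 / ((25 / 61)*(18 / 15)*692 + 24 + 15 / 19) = 12749/423171 = 0.03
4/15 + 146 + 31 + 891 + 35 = 16549/15 = 1103.27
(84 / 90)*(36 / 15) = 56/25 = 2.24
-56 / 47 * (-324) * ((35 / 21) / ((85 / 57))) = 344736/799 = 431.46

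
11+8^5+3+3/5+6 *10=32842.60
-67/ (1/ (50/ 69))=-48.55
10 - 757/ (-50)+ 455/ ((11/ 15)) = 645.59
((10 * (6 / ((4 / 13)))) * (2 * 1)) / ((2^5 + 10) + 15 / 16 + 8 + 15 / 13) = 7.49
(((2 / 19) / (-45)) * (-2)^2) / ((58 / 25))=-20/4959 = 0.00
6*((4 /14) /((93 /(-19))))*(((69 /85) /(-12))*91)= 5681/2635 = 2.16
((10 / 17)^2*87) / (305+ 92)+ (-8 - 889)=-102906801/114733 = -896.92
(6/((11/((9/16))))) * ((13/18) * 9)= 351/176 = 1.99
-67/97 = -0.69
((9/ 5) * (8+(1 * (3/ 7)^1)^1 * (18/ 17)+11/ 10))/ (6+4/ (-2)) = 102321/23800 = 4.30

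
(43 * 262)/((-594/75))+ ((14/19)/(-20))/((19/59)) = -508419137/357390 = -1422.59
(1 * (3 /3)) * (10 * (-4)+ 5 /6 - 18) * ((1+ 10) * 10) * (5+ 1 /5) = -32699.33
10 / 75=2/15 = 0.13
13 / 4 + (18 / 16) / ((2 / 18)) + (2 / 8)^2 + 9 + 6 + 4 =519/16 = 32.44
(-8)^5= -32768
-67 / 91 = -0.74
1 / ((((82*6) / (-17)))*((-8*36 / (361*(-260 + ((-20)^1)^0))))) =-1589483/141696 = -11.22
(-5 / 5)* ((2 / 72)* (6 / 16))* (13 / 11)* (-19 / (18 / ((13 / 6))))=3211/114048 = 0.03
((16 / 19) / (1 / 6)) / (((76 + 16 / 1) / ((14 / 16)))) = 0.05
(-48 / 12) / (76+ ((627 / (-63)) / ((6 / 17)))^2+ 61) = -63504/14798821 = 0.00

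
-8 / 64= -1/8 = -0.12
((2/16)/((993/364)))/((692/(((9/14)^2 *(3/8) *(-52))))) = -13689/25653824 = 0.00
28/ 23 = 1.22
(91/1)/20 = 91/20 = 4.55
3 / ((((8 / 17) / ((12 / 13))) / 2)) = 153/13 = 11.77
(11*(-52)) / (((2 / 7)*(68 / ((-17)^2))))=-17017/2 = -8508.50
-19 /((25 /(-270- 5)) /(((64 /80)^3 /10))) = 6688/625 = 10.70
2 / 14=0.14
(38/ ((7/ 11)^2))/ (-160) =-2299/3920 = -0.59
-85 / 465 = -17/93 = -0.18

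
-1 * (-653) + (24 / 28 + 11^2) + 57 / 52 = 282447/364 = 775.95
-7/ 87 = -0.08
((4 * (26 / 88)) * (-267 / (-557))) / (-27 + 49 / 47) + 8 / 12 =14460469/22424820 = 0.64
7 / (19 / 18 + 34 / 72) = 252/55 = 4.58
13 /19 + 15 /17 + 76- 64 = 4382/323 = 13.57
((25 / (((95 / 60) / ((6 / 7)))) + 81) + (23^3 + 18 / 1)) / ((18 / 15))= 4082945/399 = 10232.94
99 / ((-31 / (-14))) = 1386/31 = 44.71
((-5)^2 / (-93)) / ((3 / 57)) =-475/93 = -5.11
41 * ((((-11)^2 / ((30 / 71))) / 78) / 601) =352231/1406340 = 0.25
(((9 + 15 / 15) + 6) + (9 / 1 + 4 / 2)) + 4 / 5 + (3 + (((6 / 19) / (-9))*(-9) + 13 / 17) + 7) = 62792/1615 = 38.88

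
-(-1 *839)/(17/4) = 197.41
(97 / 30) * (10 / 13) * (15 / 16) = 2.33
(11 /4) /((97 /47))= 517/388 = 1.33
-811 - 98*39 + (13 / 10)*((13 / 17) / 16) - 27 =-12675031/2720 = -4659.94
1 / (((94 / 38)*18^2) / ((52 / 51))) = 247/194157 = 0.00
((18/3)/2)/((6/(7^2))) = 49/2 = 24.50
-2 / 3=-0.67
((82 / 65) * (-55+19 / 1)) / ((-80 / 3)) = 1107/650 = 1.70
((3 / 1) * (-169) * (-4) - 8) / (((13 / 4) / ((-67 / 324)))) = -135340/1053 = -128.53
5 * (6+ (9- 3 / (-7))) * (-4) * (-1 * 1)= 2160/7 = 308.57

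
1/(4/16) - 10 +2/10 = -29/5 = -5.80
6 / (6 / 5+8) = 15/23 = 0.65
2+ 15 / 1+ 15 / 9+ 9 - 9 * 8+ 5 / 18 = -793/18 = -44.06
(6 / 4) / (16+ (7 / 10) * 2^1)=5/58 = 0.09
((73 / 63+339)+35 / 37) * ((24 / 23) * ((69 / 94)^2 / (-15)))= -7315058/572131 = -12.79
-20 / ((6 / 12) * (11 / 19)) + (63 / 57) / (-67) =-967711/14003 = -69.11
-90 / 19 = -4.74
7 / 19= 0.37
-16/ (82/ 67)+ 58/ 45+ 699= 1267913/1845 = 687.22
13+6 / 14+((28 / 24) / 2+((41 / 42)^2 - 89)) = -65299/882 = -74.04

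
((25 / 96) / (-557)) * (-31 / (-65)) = -155/695136 = 0.00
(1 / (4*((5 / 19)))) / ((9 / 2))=19/90 = 0.21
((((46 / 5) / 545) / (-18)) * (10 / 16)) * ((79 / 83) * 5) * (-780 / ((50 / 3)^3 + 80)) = 212589/460166608 = 0.00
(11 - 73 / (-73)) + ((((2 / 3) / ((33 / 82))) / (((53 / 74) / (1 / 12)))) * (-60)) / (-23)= 1508852/120681 = 12.50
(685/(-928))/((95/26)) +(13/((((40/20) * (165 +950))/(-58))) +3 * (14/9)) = 121689419/29489520 = 4.13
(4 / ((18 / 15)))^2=100/9 = 11.11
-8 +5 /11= -83/11 = -7.55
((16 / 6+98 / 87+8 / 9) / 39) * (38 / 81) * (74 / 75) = 264328/4756725 = 0.06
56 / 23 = 2.43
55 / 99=5/9 = 0.56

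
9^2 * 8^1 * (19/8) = 1539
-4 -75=-79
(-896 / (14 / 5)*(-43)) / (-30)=-1376/3 = -458.67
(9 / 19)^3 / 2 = 729/13718 = 0.05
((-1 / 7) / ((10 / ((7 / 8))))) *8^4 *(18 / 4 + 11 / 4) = -1856/5 = -371.20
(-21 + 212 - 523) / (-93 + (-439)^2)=-83/48157 = 0.00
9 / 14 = 0.64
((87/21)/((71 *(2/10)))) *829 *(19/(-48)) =-95.74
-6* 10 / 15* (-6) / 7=24/7 = 3.43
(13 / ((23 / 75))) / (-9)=-325/69 = -4.71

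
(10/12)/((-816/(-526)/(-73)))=-95995/2448 = -39.21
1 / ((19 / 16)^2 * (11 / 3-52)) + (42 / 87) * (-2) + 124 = 6439472/52345 = 123.02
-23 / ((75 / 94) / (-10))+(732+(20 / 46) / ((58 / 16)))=10208968/10005 = 1020.39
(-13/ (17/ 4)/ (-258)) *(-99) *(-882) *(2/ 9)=168168/731 = 230.05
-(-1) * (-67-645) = -712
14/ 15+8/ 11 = 274/165 = 1.66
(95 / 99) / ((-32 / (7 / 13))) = -665/41184 = -0.02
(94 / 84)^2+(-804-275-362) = -2539715/1764 = -1439.75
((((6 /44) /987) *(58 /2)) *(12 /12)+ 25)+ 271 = 2142477/7238 = 296.00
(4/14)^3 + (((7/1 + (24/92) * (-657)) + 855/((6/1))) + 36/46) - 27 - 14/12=-49.25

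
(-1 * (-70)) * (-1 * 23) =-1610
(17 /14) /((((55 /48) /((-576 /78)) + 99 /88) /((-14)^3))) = -15353856/4469 = -3435.64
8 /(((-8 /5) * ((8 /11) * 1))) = -55/8 = -6.88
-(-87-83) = 170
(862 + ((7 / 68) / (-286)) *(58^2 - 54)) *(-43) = -359931629/9724 = -37014.77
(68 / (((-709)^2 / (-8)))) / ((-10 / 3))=816/2513405 = 0.00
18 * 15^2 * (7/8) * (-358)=-2537325/2 = -1268662.50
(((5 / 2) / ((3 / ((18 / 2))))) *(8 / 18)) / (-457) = -10/1371 = -0.01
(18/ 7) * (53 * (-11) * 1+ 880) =5346/7 = 763.71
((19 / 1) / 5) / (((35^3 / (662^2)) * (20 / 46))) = 95756314/1071875 = 89.34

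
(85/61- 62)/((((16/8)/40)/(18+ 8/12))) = -4140640/183 = -22626.45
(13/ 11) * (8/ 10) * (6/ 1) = 312/55 = 5.67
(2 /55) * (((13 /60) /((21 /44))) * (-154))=-572/225 = -2.54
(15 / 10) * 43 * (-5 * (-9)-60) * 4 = -3870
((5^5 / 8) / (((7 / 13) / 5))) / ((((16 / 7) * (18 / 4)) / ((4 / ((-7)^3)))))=-203125/49392 = -4.11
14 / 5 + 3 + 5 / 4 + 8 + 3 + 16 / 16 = 381/20 = 19.05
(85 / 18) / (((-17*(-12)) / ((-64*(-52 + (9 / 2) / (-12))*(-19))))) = -39805/27 = -1474.26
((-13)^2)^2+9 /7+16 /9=1799536/63 = 28564.06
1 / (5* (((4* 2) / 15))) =3/8 = 0.38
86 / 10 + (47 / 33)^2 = 57872/5445 = 10.63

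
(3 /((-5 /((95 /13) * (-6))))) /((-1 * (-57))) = 6/13 = 0.46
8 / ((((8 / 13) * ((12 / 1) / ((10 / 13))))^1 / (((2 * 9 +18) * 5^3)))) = 3750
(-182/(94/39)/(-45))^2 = 2.82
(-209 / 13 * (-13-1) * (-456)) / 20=-333564/65 = -5131.75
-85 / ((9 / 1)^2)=-85/81 = -1.05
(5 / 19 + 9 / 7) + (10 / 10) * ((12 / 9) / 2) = 884/399 = 2.22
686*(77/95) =556.02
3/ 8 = 0.38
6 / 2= 3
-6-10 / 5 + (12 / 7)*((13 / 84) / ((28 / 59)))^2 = -25227263/3226944 = -7.82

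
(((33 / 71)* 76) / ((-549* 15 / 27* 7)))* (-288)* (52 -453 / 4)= -1264032/4331 = -291.86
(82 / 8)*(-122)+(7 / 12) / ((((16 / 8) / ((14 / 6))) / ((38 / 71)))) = -3195347/2556 = -1250.14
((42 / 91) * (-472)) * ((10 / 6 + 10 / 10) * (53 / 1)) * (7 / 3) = -2801792/39 = -71840.82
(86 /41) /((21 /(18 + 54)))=2064/287 = 7.19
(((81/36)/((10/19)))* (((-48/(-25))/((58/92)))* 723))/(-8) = -8530677/7250 = -1176.65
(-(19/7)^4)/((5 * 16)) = -130321/192080 = -0.68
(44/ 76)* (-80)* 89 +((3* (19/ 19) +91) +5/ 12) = -918313/228 = -4027.69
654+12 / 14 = 4584/7 = 654.86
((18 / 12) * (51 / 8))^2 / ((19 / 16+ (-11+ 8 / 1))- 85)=-7803/7408 = -1.05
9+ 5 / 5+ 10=20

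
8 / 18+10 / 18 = 1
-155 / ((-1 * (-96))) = -155/96 = -1.61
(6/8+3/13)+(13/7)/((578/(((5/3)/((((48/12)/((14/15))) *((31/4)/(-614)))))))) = 3697117/4192812 = 0.88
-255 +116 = -139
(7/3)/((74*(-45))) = -7/9990 = 0.00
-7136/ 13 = -548.92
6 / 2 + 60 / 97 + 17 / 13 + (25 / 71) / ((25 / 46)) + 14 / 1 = 1752492/89531 = 19.57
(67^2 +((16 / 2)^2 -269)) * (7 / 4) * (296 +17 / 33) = 24452715/11 = 2222974.09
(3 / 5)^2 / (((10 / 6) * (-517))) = -27/64625 = 0.00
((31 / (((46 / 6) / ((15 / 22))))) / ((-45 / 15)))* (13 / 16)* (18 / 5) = -10881/4048 = -2.69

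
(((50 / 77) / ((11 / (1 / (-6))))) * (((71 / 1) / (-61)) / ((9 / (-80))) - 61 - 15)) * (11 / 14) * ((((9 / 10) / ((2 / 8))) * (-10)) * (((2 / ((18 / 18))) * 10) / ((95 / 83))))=-598330400/1874103 = -319.26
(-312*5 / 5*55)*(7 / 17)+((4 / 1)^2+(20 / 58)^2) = -100790468/14297 = -7049.76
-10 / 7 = -1.43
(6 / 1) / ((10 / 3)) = 1.80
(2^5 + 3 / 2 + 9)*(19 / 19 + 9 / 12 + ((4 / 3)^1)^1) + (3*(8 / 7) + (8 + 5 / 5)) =24103/168 = 143.47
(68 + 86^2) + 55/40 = 59723/8 = 7465.38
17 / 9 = 1.89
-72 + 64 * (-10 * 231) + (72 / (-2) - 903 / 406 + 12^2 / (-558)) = -266014967/1798 = -147950.48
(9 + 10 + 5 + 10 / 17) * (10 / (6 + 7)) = 4180/221 = 18.91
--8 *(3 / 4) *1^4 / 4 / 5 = 3/10 = 0.30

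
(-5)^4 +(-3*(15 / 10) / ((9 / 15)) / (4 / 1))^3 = 316625/512 = 618.41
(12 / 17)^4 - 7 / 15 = -273607/1252815 = -0.22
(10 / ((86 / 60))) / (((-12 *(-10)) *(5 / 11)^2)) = 121/430 = 0.28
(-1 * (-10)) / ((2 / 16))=80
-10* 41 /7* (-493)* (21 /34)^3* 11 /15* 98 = 282624111/578 = 488969.05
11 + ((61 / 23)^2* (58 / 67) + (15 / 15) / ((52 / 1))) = 31531375/1843036 = 17.11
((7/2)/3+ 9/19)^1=187/114 = 1.64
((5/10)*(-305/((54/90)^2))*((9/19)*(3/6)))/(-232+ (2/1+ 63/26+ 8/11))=1090375/2465402 = 0.44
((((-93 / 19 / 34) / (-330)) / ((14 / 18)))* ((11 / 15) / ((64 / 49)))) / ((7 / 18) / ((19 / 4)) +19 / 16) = 5859/23616400 = 0.00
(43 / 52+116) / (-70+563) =6075/25636 = 0.24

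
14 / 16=7/8 = 0.88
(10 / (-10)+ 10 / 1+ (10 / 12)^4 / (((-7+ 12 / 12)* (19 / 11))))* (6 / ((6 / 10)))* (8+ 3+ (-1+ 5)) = 33070525/24624 = 1343.02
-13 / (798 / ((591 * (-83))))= 212563/266 = 799.11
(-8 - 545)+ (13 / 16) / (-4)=-35405/64 = -553.20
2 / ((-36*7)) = -1/126 = -0.01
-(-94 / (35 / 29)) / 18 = 1363/315 = 4.33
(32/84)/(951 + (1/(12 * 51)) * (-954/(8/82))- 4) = 1088/2658999 = 0.00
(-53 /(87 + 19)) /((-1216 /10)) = 5/1216 = 0.00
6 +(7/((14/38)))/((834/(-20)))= 2312/417 = 5.54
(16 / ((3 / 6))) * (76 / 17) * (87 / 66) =35264/187 = 188.58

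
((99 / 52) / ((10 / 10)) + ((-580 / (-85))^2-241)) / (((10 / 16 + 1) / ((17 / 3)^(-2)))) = -52081650/14115049 = -3.69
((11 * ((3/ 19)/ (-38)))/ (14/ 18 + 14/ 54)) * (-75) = 66825/20216 = 3.31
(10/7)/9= 10/63 = 0.16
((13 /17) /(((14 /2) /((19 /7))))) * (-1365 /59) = -6.86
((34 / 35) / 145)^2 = 1156/25755625 = 0.00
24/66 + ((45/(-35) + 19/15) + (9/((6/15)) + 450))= 1092271/2310 = 472.84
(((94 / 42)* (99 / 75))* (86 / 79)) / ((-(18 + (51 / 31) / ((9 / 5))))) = -4134966/24318175 = -0.17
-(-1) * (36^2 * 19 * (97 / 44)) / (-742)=-298566/4081 = -73.16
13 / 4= 3.25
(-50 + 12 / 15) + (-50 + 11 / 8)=-3913/40 = -97.82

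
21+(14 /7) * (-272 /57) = 653/57 = 11.46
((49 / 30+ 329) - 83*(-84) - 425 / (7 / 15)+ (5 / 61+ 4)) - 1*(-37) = 82406743/12810 = 6433.00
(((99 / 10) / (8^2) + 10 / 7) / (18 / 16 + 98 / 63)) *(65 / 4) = 829881/86464 = 9.60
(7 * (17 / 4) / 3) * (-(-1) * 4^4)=7616/3 = 2538.67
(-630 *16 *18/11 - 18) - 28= -181946/11 = -16540.55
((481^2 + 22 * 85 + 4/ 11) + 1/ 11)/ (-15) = -15548.76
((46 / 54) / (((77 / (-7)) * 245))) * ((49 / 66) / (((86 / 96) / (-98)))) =18032/702405 = 0.03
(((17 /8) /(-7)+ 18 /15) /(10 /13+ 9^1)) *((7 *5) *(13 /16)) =42419/16256 = 2.61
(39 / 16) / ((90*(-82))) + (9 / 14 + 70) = 19463429/275520 = 70.64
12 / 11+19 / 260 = 1.16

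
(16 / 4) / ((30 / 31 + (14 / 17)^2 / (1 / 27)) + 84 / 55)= 985490/5126133 = 0.19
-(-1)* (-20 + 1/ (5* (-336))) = -20.00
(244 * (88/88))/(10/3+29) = 7.55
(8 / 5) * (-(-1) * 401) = 3208/5 = 641.60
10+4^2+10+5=41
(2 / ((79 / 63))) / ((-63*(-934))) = 1/36893 = 0.00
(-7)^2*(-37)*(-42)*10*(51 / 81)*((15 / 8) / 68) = 317275/24 = 13219.79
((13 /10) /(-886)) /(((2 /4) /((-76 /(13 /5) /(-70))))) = -19/15505 = 0.00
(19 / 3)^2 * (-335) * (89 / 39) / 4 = -7666.11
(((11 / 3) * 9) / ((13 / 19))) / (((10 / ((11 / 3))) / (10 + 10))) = 4598/13 = 353.69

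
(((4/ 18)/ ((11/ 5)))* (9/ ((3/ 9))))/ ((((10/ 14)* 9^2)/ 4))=0.19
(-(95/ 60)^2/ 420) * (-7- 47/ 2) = 22021/120960 = 0.18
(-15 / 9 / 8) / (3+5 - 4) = -5/96 = -0.05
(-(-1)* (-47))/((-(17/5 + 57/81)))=6345/554 = 11.45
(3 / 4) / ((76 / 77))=231/304 = 0.76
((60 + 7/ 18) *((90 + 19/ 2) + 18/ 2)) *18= 235879/2 = 117939.50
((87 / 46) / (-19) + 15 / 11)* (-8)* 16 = -777792/4807 = -161.80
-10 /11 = -0.91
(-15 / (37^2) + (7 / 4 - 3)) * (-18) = 62145/2738 = 22.70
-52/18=-26/9 = -2.89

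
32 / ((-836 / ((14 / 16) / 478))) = -7/99902 = 0.00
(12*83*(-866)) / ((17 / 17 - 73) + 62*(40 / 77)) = 8301909/383 = 21676.00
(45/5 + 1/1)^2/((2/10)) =500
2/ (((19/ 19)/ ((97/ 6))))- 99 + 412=1036/3 = 345.33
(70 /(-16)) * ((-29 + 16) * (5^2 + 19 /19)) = 5915/4 = 1478.75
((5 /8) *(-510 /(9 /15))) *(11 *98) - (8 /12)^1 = -3436129/6 = -572688.17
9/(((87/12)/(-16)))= -576/29 = -19.86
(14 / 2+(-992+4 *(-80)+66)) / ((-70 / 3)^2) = -1593/700 = -2.28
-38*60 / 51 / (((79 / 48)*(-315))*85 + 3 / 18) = 36480/35958689 = 0.00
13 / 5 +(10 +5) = 88/5 = 17.60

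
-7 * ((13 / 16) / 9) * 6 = -91/24 = -3.79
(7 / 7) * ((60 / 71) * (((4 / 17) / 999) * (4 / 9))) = 320/3617379 = 0.00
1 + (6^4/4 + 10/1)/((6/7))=390.67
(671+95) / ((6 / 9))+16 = 1165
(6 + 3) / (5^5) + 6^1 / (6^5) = 14789/4050000 = 0.00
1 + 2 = 3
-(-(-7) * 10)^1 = -70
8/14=4/7 = 0.57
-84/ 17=-4.94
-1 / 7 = -0.14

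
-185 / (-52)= 185/52 = 3.56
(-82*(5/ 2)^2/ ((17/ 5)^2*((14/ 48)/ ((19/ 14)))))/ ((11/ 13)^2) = -493691250/1713481 = -288.12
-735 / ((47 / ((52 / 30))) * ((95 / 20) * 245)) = -104/4465 = -0.02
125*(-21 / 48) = -875/16 = -54.69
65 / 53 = 1.23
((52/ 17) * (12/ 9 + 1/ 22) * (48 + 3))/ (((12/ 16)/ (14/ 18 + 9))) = 75712/27 = 2804.15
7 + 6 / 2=10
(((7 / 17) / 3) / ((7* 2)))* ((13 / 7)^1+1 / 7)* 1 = 1/51 = 0.02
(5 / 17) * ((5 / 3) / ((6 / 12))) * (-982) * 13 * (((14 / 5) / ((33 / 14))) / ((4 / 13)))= -48318.13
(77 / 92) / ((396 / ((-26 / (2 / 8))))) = -91/414 = -0.22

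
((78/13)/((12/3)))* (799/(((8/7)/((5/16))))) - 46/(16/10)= 76535/256 = 298.96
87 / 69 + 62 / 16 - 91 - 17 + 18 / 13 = -242739/2392 = -101.48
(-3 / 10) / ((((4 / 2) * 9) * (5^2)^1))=-1/1500 = 0.00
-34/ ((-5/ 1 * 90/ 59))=1003/225 = 4.46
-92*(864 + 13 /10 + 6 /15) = -398222/5 = -79644.40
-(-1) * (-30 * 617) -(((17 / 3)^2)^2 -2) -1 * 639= -1634428/81 = -20178.12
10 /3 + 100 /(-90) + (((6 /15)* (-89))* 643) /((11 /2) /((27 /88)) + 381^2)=364170778/176392395 = 2.06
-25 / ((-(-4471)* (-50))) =1/8942 = 0.00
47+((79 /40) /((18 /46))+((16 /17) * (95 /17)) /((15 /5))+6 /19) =106974707/1976760 = 54.12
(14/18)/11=7/99 = 0.07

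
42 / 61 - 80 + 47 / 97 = -466419/5917 = -78.83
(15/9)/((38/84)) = 70/19 = 3.68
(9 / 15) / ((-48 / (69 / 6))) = -23/160 = -0.14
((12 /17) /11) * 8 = 0.51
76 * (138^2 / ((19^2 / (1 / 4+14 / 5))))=1161684/95 = 12228.25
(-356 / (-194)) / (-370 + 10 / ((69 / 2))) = -6141/1237235 = 0.00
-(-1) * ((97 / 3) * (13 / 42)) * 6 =1261/21 = 60.05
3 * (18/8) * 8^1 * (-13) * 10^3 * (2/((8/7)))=-1228500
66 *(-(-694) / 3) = 15268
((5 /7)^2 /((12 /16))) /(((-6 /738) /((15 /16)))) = -15375/196 = -78.44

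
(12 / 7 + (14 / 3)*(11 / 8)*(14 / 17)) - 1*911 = -904.00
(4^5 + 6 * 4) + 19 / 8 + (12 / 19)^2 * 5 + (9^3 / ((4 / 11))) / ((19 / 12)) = 6695907/2888 = 2318.53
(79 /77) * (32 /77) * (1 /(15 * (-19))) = -2528/1689765 = 0.00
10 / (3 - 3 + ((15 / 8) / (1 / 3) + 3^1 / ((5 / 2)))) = 400/273 = 1.47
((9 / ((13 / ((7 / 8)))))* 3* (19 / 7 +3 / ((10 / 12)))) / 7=459/280 = 1.64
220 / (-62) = -110/31 = -3.55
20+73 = 93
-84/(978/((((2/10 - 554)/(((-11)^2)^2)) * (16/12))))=51688/11932415 = 0.00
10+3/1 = 13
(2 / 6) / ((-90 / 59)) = -59/270 = -0.22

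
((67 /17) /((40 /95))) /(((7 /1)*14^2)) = 1273/186592 = 0.01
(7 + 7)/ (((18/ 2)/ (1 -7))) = -28/3 = -9.33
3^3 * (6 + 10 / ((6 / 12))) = 702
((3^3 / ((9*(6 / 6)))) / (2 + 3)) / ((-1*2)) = -3/10 = -0.30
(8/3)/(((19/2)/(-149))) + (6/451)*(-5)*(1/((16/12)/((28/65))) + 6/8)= -28002493/668382 = -41.90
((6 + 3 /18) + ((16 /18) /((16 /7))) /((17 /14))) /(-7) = -0.93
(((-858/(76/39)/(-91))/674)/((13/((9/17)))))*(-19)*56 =-1782/5729 = -0.31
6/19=0.32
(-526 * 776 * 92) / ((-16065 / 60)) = 150208768/1071 = 140250.95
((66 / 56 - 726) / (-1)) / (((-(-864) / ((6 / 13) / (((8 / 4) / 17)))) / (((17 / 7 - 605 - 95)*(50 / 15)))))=-935949025/122304 = -7652.64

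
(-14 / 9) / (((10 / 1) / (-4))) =28/45 = 0.62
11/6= 1.83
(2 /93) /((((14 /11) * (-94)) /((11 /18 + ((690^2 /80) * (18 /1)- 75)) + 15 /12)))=-42391547/2202984 = -19.24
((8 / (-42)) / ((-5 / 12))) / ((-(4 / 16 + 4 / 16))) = -32/35 = -0.91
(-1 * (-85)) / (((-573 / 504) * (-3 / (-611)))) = -2908360/191 = -15227.02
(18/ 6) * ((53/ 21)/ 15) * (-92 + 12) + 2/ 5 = -4198/105 = -39.98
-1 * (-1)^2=-1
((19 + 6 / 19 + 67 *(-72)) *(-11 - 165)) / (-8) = -105703.05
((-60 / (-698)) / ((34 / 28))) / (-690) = -14/136459 = 0.00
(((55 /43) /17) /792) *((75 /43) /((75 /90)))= 25/125732 = 0.00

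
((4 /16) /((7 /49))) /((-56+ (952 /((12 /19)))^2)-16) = 63/81791344 = 0.00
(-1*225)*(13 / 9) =-325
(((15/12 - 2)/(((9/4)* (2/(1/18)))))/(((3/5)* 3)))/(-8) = 5/7776 = 0.00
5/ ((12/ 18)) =15/2 = 7.50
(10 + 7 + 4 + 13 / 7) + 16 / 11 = 1872/77 = 24.31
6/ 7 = 0.86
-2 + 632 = 630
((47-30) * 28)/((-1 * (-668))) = 119/167 = 0.71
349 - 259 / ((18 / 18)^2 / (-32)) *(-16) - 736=-132995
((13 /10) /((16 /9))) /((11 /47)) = 5499/1760 = 3.12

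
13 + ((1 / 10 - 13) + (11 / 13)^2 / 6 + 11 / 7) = 31777/17745 = 1.79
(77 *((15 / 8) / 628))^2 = 1334025/25240576 = 0.05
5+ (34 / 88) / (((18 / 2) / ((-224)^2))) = 213743/99 = 2159.02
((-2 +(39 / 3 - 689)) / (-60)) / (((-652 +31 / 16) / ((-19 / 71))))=17176/3692355 = 0.00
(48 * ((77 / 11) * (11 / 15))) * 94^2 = 10885952/5 = 2177190.40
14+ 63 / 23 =385/23 = 16.74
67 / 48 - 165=-7853/48 = -163.60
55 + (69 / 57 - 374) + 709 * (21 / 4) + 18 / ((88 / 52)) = 3415.10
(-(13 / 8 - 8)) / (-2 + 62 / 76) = -323/60 = -5.38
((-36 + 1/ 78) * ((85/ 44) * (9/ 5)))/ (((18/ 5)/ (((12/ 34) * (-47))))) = 576.61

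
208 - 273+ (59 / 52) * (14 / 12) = -19867/312 = -63.68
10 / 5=2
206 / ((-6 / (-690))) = 23690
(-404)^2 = 163216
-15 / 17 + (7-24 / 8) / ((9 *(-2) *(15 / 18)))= -1.15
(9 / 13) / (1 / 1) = 9/13 = 0.69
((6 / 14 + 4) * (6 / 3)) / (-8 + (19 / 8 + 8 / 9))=-144/77 = -1.87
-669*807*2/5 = -1079766/5 = -215953.20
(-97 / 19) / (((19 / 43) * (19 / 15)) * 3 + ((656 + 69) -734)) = 0.70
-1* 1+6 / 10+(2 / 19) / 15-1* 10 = -2962/285 = -10.39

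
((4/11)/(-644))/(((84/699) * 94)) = -233/4661272 = 0.00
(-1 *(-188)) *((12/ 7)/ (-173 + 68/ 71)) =-160176/85505 = -1.87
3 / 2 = 1.50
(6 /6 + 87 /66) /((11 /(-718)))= -18309/121 = -151.31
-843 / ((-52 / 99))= 83457/52 = 1604.94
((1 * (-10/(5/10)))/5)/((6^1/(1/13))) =-2/39 = -0.05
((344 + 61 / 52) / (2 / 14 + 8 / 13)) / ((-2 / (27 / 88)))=-1130787/16192 = -69.84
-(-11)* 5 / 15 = 11/3 = 3.67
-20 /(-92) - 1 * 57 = -1306/23 = -56.78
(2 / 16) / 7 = 1/56 = 0.02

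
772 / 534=386/267 = 1.45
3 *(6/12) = 3/2 = 1.50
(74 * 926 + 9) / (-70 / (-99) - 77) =-6784767/7553 = -898.29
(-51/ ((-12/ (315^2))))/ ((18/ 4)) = 187425/2 = 93712.50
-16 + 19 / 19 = -15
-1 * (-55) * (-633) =-34815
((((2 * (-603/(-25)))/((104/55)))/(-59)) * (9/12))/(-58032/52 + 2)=19899/68355040 = 0.00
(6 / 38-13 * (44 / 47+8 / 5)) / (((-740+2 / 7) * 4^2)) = 1025549/369916320 = 0.00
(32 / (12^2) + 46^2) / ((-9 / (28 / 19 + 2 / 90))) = -24359834/69255 = -351.74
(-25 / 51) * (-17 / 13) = 25/39 = 0.64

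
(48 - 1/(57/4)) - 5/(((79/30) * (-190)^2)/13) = 8201347/171114 = 47.93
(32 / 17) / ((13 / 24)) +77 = 17785/221 = 80.48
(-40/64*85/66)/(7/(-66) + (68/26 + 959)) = -221/263992 = 0.00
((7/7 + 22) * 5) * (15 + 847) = 99130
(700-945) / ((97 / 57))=-13965/97 = -143.97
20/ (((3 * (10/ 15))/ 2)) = 20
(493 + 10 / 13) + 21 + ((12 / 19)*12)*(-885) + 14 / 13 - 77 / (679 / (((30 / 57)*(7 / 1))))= -148352692/23959 = -6191.94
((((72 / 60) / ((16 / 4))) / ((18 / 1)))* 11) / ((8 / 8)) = 11/60 = 0.18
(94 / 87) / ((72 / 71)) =3337/3132 = 1.07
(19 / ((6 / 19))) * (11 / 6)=3971/36 = 110.31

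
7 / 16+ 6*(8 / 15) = 291/80 = 3.64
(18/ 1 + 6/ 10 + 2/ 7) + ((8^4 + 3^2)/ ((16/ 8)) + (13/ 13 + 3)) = 145277/70 = 2075.39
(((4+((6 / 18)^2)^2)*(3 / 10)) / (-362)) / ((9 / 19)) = -1235/175932 = -0.01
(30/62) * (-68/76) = -255/589 = -0.43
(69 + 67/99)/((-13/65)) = -34490/99 = -348.38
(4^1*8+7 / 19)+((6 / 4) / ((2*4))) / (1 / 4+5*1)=17239/532 = 32.40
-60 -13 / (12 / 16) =-232/3 = -77.33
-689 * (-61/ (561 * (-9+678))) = 0.11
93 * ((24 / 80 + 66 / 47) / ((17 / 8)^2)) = 2383776/67915 = 35.10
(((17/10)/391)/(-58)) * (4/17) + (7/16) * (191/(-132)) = -75803327/119739840 = -0.63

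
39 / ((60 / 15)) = 39/4 = 9.75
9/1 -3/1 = 6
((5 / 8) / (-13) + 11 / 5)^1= 1119/520 = 2.15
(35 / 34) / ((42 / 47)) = 235/204 = 1.15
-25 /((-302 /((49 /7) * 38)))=3325/151 = 22.02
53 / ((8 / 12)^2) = 119.25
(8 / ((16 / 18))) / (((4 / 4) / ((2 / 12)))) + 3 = 9/2 = 4.50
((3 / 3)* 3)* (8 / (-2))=-12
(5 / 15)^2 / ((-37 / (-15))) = 5/111 = 0.05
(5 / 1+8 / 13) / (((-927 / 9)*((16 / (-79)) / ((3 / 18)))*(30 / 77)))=0.12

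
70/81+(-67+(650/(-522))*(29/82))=-442199/6642 = -66.58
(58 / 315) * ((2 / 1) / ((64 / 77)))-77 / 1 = -55121/720 = -76.56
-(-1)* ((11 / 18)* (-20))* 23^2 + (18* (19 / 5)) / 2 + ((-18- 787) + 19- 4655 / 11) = -3782066/495 = -7640.54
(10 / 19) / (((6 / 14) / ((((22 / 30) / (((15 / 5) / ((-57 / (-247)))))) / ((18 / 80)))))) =6160/20007 = 0.31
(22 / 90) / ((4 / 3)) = 11/60 = 0.18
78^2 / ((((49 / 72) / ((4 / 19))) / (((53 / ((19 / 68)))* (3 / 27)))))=701655552/17689 = 39666.21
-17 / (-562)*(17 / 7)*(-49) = -2023/562 = -3.60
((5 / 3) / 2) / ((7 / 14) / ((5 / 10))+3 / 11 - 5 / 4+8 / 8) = 22/27 = 0.81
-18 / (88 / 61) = -549/44 = -12.48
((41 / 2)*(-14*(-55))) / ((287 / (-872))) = -47960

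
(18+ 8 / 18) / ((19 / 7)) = 6.80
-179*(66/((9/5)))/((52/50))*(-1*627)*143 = 565841375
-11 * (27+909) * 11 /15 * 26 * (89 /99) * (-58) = 153538528/15 = 10235901.87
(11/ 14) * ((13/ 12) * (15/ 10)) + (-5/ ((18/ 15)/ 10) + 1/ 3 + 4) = -36.06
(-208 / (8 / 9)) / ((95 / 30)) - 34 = -2050/19 = -107.89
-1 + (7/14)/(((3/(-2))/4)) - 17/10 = -121/30 = -4.03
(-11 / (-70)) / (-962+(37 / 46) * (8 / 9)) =-2277/13929020 = 0.00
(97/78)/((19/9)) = 291/494 = 0.59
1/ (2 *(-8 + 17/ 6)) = -3/31 = -0.10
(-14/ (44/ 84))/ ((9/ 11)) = -98/3 = -32.67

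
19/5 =3.80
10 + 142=152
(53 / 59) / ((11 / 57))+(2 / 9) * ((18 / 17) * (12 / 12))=53953/11033 = 4.89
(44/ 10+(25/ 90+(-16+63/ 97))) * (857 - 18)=-78172147/8730 = -8954.43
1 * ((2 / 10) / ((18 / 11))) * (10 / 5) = 11/45 = 0.24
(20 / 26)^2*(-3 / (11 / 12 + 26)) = -3600/54587 = -0.07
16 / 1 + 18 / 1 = 34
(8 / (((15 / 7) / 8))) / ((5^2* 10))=0.12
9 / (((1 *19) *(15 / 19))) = 3/5 = 0.60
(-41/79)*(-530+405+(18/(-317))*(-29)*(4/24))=1621058/25043 = 64.73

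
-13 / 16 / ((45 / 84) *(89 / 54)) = -819/890 = -0.92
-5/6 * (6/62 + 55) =-4270/93 = -45.91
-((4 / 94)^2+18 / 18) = -2213/2209 = -1.00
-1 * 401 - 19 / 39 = -15658/39 = -401.49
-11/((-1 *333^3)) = 11/36926037 = 0.00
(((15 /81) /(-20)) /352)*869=-79/3456 = -0.02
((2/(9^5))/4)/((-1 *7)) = -1/826686 = 0.00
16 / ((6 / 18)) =48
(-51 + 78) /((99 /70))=210/11 = 19.09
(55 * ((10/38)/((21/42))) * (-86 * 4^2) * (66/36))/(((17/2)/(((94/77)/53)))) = -71139200/359499 = -197.88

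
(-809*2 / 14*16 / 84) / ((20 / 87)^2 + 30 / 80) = -65315424/1269443 = -51.45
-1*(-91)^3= 753571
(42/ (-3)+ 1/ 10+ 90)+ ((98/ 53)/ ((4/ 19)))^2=8609103/56180 = 153.24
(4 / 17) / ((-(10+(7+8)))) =-0.01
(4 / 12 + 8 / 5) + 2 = 59/15 = 3.93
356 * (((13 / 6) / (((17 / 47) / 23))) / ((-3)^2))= 2501434/459 = 5449.75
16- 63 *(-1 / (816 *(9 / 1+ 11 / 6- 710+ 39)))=8619073/538696 = 16.00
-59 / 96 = -0.61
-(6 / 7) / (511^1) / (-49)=6/175273 = 0.00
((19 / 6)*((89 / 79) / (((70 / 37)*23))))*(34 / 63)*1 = 1063639/24038910 = 0.04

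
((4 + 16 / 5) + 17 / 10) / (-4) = -89/40 = -2.22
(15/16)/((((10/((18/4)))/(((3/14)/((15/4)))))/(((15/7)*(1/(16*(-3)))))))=-27/25088 = 0.00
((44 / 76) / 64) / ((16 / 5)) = 55/19456 = 0.00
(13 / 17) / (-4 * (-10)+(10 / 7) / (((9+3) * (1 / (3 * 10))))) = 91/5185 = 0.02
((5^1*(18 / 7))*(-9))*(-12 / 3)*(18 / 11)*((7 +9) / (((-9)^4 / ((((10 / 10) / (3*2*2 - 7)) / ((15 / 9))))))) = 256/1155 = 0.22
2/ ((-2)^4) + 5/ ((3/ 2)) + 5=203/24 = 8.46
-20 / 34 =-0.59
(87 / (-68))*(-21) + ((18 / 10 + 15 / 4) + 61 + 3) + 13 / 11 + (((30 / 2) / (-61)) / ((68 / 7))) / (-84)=97.60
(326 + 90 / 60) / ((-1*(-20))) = 131/8 = 16.38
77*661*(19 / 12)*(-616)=-148924622/3 = -49641540.67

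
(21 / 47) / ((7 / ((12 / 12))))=3/47 = 0.06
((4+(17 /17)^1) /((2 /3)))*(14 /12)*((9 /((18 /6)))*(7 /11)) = 16.70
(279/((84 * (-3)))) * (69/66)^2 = -16399/13552 = -1.21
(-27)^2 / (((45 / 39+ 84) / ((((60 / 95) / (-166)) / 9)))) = -234/64657 = 0.00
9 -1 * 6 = 3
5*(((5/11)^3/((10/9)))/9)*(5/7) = 0.03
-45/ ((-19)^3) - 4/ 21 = -26491/144039 = -0.18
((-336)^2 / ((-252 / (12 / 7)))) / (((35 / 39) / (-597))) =17881344/35 = 510895.54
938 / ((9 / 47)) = 44086/9 = 4898.44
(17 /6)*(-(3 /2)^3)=-153/16 = -9.56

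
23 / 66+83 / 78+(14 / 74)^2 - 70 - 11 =-15573582/195767 = -79.55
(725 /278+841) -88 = 210059/278 = 755.61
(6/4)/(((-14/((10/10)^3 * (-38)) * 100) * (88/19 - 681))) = -1083/17991400 = 0.00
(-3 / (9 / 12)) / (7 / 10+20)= -40/207 = -0.19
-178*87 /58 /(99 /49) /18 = -4361/594 = -7.34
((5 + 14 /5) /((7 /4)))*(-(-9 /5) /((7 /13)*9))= 1.66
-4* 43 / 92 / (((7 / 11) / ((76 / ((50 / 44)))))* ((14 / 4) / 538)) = -850961056/28175 = -30202.70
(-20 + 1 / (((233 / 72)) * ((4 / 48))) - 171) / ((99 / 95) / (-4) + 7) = -16582820/596713 = -27.79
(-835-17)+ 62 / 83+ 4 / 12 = -211879/249 = -850.92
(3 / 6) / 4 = 1/8 = 0.12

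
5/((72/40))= 25/9 = 2.78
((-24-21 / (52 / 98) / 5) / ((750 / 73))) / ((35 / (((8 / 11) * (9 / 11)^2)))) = -16355358/378503125 = -0.04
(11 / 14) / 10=11/140 = 0.08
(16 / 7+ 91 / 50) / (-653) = -1437/228550 = -0.01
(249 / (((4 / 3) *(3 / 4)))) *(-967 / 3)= -80261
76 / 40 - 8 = -61/10 = -6.10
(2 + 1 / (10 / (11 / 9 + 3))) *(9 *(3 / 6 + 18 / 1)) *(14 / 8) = 28231/40 = 705.78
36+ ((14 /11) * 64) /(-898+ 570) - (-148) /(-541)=8656336/243991 = 35.48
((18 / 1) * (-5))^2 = 8100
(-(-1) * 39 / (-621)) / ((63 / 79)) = -1027/13041 = -0.08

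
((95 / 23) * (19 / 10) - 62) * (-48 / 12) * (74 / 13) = 368668/299 = 1233.00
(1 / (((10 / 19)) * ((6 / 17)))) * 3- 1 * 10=123/20 = 6.15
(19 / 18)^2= 361/324 = 1.11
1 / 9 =0.11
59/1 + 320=379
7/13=0.54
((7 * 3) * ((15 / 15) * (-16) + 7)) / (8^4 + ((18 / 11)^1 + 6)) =-2079/45140 = -0.05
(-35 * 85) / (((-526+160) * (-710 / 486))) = -48195/8662 = -5.56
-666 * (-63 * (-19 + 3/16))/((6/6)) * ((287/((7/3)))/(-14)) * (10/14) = 79255665/16 = 4953479.06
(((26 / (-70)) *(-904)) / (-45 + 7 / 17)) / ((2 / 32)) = -1598272/13265 = -120.49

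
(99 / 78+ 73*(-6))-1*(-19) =-10861/26 = -417.73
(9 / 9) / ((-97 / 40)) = -0.41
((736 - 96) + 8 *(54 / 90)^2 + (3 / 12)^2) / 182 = 257177/72800 = 3.53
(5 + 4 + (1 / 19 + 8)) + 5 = 419/19 = 22.05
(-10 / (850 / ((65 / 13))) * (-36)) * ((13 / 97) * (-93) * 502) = -21849048/1649 = -13249.88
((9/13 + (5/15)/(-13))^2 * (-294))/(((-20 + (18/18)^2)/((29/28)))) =406/57 = 7.12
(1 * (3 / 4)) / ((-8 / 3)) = -9/32 = -0.28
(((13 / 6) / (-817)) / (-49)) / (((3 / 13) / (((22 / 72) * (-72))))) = -1859/360297 = -0.01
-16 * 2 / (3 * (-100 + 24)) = 8/57 = 0.14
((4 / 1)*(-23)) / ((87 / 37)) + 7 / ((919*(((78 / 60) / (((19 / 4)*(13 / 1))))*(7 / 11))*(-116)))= -25029343/639624 = -39.13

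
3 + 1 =4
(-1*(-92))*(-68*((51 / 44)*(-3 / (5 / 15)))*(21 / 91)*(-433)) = -932520924/143 = -6521125.34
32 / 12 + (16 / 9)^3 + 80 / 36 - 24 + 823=809.51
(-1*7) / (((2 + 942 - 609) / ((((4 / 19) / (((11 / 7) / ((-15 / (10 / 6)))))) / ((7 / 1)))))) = 252/70015 = 0.00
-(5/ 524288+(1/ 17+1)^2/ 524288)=-1769/151519232 = 0.00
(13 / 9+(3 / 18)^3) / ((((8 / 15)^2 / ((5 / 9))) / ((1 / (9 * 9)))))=39125/1119744 = 0.03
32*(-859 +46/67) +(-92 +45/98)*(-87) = -128049993/6566 = -19501.98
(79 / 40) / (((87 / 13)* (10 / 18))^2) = 120159/841000 = 0.14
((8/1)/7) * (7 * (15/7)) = 120/7 = 17.14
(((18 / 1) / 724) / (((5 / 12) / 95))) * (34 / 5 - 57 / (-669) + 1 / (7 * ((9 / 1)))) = 55263324/1412705 = 39.12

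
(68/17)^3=64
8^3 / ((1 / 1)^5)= 512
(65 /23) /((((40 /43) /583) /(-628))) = -51165829/46 = -1112300.63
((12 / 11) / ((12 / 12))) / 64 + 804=141507/176 = 804.02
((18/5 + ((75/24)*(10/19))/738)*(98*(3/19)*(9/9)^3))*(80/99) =198000964/4395897 = 45.04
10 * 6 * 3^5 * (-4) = -58320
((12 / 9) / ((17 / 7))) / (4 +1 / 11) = 308/2295 = 0.13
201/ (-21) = -9.57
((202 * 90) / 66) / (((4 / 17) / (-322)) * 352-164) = -1.68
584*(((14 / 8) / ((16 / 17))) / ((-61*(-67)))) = 8687/32696 = 0.27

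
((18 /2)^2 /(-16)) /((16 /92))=-1863/64 = -29.11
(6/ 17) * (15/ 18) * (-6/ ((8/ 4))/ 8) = -15/136 = -0.11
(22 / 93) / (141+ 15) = 11/7254 = 0.00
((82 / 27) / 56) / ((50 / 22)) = 451/18900 = 0.02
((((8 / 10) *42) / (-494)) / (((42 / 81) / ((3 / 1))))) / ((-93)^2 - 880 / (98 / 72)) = -294/5978635 = 0.00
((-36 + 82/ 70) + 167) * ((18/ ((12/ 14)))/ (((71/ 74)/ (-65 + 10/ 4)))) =-12837150/71 = -180804.93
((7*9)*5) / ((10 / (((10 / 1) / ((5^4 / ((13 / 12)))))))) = 273/500 = 0.55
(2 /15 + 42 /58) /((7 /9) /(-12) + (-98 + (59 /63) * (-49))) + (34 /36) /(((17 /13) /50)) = 732531523/20288835 = 36.11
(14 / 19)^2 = 196/361 = 0.54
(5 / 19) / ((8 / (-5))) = -25/152 = -0.16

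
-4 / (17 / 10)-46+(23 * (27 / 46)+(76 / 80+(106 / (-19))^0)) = -11187/340 = -32.90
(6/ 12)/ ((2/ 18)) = 9/2 = 4.50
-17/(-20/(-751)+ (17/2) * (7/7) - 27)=25534/27747 = 0.92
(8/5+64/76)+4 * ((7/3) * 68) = 181576/285 = 637.11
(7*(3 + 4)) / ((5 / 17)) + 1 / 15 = 500/3 = 166.67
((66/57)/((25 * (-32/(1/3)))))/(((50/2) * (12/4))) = -11/1710000 = 0.00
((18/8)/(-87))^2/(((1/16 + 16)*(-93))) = -3/6700247 = 0.00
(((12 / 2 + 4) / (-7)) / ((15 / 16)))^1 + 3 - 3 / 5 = 92/105 = 0.88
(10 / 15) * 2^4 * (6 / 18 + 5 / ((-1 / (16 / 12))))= -608/9 = -67.56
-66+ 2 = -64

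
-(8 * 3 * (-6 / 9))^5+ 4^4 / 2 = 1048704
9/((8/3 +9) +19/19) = 27/38 = 0.71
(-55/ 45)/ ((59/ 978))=-3586/177 = -20.26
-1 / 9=-0.11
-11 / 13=-0.85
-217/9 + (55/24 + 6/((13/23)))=-10487/936 = -11.20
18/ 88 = 9/44 = 0.20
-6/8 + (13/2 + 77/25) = 883/100 = 8.83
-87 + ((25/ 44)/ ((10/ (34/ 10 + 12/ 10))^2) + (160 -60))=57729/4400 = 13.12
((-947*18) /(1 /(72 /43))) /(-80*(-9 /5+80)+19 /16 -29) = 19636992/4323263 = 4.54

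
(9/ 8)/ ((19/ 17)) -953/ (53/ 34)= -4916995/8056 = -610.35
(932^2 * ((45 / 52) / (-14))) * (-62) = 302932620/91 = 3328929.89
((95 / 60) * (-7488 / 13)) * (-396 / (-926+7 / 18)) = -6500736/16661 = -390.18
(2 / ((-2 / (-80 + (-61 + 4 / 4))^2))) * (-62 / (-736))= -37975/23 = -1651.09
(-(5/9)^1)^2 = 25/81 = 0.31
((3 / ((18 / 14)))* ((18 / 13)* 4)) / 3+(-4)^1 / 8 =99/26 = 3.81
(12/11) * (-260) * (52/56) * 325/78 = -84500/77 = -1097.40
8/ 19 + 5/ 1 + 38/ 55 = 6387/1045 = 6.11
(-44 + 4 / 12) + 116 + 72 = 433/3 = 144.33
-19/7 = -2.71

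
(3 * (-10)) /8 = -15/4 = -3.75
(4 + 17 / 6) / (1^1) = 41/6 = 6.83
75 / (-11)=-75/11 = -6.82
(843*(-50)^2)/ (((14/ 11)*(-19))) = -11591250/133 = -87152.26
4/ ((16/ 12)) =3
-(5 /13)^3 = -125/2197 = -0.06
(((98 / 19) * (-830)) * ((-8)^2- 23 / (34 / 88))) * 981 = -319178160/17 = -18775185.88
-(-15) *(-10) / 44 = -75/22 = -3.41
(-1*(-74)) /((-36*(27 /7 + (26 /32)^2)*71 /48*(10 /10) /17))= -9017344/1724235 = -5.23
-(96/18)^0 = -1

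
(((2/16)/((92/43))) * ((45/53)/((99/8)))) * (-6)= -0.02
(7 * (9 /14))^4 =6561/16 = 410.06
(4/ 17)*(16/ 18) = 0.21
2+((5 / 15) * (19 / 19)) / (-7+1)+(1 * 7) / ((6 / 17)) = 21.78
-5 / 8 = -0.62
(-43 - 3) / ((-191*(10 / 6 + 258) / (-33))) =-4554/148789 = -0.03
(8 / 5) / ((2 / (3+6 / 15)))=68/25 = 2.72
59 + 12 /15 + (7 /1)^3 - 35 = 1839/5 = 367.80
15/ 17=0.88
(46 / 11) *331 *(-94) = -1431244/11 = -130113.09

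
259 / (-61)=-259/61 = -4.25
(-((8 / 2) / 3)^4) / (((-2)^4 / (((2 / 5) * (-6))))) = 64/135 = 0.47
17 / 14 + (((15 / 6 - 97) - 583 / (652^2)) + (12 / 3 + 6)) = -247839713/2975728 = -83.29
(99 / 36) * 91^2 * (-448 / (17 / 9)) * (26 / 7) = -341044704/17 = -20061453.18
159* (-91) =-14469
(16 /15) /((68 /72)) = 96/85 = 1.13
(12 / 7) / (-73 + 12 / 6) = -12/497 = -0.02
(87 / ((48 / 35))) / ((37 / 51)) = 51765/592 = 87.44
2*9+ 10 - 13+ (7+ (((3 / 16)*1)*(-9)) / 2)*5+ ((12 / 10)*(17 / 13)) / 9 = 286763/6240 = 45.96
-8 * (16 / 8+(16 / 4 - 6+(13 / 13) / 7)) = -8/7 = -1.14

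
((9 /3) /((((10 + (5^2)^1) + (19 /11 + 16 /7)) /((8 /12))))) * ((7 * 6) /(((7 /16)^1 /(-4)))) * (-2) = 39.37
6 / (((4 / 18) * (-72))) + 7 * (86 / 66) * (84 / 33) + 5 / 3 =23725/968 = 24.51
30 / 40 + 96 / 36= 41/12 = 3.42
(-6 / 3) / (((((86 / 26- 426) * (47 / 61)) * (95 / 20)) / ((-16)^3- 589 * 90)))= -51754352/701005 = -73.83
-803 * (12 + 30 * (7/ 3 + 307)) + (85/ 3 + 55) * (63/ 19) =-141762794/19 = -7461199.68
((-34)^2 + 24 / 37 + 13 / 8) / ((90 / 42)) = 799981/1480 = 540.53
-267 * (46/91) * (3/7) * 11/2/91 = -202653/57967 = -3.50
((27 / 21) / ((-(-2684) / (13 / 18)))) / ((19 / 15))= 195/713944 = 0.00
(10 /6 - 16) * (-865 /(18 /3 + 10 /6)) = 1617.17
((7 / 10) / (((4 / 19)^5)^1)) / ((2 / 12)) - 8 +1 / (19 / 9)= 987231341/97280 = 10148.35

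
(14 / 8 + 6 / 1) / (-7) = -31/28 = -1.11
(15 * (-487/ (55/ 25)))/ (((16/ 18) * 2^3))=-328725/704 = -466.94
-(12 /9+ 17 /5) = -71/15 = -4.73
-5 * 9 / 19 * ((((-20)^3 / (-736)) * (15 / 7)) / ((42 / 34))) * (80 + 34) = -5737500/1127 = -5090.95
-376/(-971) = 376/971 = 0.39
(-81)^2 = 6561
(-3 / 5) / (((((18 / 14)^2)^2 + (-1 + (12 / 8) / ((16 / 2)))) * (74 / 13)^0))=-115248/368815 = -0.31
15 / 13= 1.15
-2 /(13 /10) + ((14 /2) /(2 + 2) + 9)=479/52 = 9.21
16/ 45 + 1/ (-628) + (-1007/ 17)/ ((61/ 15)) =-416494189/29305620 = -14.21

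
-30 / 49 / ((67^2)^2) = -30/987404929 = 0.00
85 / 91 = 0.93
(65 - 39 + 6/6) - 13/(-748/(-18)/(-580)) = 208.44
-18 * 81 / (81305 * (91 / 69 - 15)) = 2187/1668520 = 0.00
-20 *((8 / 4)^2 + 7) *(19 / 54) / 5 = -418/27 = -15.48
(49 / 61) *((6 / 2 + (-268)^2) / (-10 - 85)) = -3519523/5795 = -607.34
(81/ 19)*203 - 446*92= -40166.58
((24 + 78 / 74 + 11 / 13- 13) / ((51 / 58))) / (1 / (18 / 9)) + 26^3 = 25404508/1443 = 17605.34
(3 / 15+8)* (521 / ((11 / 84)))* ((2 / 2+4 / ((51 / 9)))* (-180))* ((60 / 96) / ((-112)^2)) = -83628315/167552 = -499.12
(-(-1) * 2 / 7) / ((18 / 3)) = 1/21 = 0.05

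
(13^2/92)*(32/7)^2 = 43264/1127 = 38.39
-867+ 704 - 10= -173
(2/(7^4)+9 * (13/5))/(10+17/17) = 280927/132055 = 2.13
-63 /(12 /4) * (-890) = 18690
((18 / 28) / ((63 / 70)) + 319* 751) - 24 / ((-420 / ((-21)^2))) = 8385822/35 = 239594.91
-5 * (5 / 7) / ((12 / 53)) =-1325/84 = -15.77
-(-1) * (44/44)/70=1/70 = 0.01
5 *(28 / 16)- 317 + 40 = -268.25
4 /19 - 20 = -376/19 = -19.79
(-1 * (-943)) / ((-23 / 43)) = -1763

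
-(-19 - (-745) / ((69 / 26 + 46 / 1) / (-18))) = 74539/253 = 294.62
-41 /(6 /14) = -287/3 = -95.67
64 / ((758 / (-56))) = -1792/379 = -4.73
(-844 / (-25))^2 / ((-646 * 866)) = -178084/87411875 = 0.00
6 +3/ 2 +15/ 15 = 17/2 = 8.50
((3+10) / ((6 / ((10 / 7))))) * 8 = 520/21 = 24.76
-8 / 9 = -0.89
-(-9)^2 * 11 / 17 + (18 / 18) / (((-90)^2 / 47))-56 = -14927501/137700 = -108.41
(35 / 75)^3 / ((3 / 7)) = 2401/10125 = 0.24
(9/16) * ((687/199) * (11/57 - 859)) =-12611259/7562 = -1667.71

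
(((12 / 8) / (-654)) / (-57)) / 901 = 1/22391652 = 0.00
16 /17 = 0.94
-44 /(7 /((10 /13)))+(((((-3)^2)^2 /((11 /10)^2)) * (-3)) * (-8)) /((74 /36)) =316457320/407407 = 776.76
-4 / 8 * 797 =-797/2 = -398.50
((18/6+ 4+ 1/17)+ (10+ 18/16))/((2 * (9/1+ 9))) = 2473/4896 = 0.51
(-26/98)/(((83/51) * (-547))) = 663/2224649 = 0.00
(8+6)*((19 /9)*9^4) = 193914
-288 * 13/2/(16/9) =-1053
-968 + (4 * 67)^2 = 70856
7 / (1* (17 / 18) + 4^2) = 126/305 = 0.41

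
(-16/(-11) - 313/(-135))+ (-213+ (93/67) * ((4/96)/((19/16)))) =-395431576/1890405 = -209.18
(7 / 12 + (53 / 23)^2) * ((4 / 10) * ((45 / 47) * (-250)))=-14029125/24863 = -564.26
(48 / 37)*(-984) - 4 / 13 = -614164/481 = -1276.85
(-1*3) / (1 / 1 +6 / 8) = -12/7 = -1.71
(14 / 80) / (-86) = -7/3440 = 0.00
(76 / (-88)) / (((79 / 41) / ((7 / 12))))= -5453/20856 = -0.26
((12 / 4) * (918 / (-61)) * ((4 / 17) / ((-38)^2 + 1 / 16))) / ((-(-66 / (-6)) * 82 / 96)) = 497664/635641655 = 0.00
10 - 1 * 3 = 7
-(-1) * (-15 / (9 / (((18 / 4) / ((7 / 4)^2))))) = -120/49 = -2.45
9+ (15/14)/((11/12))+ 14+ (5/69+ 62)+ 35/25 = 2328191/26565 = 87.64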